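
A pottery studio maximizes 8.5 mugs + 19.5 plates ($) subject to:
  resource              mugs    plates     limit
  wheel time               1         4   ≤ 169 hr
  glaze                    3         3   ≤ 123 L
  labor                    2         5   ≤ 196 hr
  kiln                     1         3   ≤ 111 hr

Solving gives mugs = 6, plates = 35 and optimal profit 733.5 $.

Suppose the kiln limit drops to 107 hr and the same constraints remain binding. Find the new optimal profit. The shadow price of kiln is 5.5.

711.5

Δb = -4, so new z* = 733.5 + (5.5)·(-4) = 733.5 − 22 = 711.5.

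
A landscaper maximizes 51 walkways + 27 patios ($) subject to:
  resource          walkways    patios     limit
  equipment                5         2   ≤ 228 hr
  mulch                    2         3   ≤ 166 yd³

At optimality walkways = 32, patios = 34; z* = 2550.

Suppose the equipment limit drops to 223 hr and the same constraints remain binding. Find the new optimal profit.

2505

At the optimum: equipment uses 228 of 228 (binding); mulch uses 166 of 166 (binding).
The binding rows give the dual system: 5·y_equipment + 2·y_mulch = 51 and 2·y_equipment + 3·y_mulch = 27.
→ y_equipment = 9 and y_mulch = 3.
Δz = y_equipment·Δb = 9 × (-5) = -45, so new z* = 2550 − 45 = 2505.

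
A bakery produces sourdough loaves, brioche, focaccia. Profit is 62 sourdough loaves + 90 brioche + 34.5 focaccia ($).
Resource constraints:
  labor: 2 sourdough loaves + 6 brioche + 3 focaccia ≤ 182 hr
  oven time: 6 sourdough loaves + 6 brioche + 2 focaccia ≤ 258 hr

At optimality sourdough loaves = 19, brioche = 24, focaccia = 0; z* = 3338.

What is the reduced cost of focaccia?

-2.5

Both labor and oven time are binding at x*.
From A_Bᵀ y = c: 2·y_labor + 6·y_oven time = 62; 6·y_labor + 6·y_oven time = 90.
This yields shadow prices y_labor = 7, y_oven time = 8.
Reduced cost of focaccia: c₃ − yᵀa₃ = 34.5 − (7·3 + 8·2) = 34.5 − 37 = -2.5.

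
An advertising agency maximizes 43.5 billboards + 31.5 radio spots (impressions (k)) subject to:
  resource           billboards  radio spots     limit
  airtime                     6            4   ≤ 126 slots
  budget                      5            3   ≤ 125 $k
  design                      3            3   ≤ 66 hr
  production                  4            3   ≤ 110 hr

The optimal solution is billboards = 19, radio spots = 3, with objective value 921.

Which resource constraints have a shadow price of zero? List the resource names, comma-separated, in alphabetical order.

airtime: 126/126 (binding)
budget: 104/125 (slack 21)
design: 66/66 (binding)
production: 85/110 (slack 25)
By complementary slackness, a constraint with positive slack has shadow price 0 → budget, production.

budget, production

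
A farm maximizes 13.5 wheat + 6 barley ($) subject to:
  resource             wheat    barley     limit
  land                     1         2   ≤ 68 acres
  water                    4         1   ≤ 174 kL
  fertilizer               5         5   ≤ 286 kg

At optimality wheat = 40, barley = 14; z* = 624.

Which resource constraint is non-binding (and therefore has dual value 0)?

fertilizer

land: 68/68 (binding)
water: 174/174 (binding)
fertilizer: 270/286 (slack 16)
By complementary slackness, a constraint with positive slack has shadow price 0 → fertilizer.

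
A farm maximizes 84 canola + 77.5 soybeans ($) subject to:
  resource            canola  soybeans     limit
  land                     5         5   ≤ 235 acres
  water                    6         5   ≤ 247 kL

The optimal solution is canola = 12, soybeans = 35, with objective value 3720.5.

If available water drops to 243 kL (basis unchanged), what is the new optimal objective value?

At the optimum: land uses 235 of 235 (binding); water uses 247 of 247 (binding).
The binding rows give the dual system: 5·y_land + 6·y_water = 84 and 5·y_land + 5·y_water = 77.5.
This yields shadow prices y_land = 9, y_water = 6.5.
Δz = y_water·Δb = 6.5 × (-4) = -26, so new z* = 3720.5 − 26 = 3694.5.

3694.5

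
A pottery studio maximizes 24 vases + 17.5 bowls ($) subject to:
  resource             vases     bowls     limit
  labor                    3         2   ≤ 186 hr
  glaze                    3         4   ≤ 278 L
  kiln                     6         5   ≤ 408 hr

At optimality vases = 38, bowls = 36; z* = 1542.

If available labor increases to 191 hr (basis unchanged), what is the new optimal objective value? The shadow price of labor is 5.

1567

Δb = 5, so new z* = 1542 + (5)·(5) = 1542 + 25 = 1567.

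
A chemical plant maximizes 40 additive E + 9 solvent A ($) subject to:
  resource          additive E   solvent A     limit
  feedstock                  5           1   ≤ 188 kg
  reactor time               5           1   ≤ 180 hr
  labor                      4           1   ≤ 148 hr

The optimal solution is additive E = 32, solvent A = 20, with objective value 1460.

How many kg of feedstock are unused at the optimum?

feedstock used = 5·32 + 1·20 = 180; slack = 188 − 180 = 8.

8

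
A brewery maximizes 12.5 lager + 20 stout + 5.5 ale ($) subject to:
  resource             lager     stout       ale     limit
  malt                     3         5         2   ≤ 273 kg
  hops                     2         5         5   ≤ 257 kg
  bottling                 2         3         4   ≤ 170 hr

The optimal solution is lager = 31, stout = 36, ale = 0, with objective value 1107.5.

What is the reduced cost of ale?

-9.5

At the optimum: malt uses 273 of 273 (binding); hops uses 242 of 257 (slack = 15); bottling uses 170 of 170 (binding).
Slack constraints have shadow price 0 (complementary slackness).
From A_Bᵀ y = c: 3·y_malt + 2·y_bottling = 12.5; 5·y_malt + 3·y_bottling = 20.
This yields shadow prices y_malt = 2.5, y_bottling = 2.5.
Reduced cost of ale: c₃ − yᵀa₃ = 5.5 − (2.5·2 + 2.5·4) = 5.5 − 15 = -9.5.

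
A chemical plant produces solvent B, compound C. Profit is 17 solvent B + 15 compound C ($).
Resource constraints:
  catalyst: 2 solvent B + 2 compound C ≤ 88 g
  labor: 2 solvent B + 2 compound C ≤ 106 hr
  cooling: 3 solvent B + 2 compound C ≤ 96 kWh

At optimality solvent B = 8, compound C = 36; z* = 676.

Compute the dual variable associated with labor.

Binding: catalyst and cooling. Non-binding: labor (18 unused).
Slack constraints have shadow price 0 (complementary slackness).
From A_Bᵀ y = c: 2·y_catalyst + 3·y_cooling = 17; 2·y_catalyst + 2·y_cooling = 15.
Solving: y_catalyst = 5.5, y_cooling = 2.
Shadow price of labor = 0.

0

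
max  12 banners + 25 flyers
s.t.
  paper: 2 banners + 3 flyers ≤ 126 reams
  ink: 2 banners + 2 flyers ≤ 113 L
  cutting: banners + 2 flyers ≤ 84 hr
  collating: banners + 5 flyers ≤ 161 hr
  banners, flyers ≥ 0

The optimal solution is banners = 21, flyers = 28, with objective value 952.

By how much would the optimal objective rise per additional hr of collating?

2

Check each constraint at x*: paper 126/126 (tight); ink 98/113 (slack 15); cutting 77/84 (slack 7); collating 161/161 (tight).
Since ink, cutting are not tight, their duals are 0.
Dual feasibility on the basic columns requires 2·y_paper + 1·y_collating = 12, 3·y_paper + 5·y_collating = 25.
This yields shadow prices y_paper = 5, y_collating = 2.
Shadow price of collating = 2.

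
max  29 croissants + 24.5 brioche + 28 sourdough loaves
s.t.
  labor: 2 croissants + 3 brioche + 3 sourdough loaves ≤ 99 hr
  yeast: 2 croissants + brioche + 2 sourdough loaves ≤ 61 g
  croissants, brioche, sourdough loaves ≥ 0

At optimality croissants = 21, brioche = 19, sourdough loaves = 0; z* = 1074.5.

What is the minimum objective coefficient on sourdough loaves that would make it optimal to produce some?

34

At the optimum: labor uses 99 of 99 (binding); yeast uses 61 of 61 (binding).
Dual feasibility on the basic columns requires 2·y_labor + 2·y_yeast = 29, 3·y_labor + 1·y_yeast = 24.5.
→ y_labor = 5 and y_yeast = 9.5.
sourdough loaves enters the basis when its profit ≥ yᵀa₃ = 5·3 + 9.5·2 = 34.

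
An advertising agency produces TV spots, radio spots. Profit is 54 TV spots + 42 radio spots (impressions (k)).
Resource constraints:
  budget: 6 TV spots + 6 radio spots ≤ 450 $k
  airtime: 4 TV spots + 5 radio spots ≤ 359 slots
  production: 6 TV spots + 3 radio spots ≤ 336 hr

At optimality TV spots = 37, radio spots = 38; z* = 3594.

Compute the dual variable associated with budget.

Check each constraint at x*: budget 450/450 (tight); airtime 338/359 (slack 21); production 336/336 (tight).
By complementary slackness, y = 0 for the non-binding constraint.
The binding rows give the dual system: 6·y_budget + 6·y_production = 54 and 6·y_budget + 3·y_production = 42.
Solving: y_budget = 5, y_production = 4.
Shadow price of budget = 5.

5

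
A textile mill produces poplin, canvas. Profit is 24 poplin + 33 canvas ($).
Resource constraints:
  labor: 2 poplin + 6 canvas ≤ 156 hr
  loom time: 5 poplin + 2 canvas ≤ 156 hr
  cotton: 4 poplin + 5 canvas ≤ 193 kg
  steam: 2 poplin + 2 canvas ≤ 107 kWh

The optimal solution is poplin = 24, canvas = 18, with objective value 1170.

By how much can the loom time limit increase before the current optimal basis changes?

Binding constraints: labor, loom time. The basis is B = [[2,6],[5,2]] with det -26.
Per unit increase in loom time, x* moves by d = (0.2308, -0.0769).
The basis stays optimal until cotton becomes binding; allowable increase = 13 hr.

13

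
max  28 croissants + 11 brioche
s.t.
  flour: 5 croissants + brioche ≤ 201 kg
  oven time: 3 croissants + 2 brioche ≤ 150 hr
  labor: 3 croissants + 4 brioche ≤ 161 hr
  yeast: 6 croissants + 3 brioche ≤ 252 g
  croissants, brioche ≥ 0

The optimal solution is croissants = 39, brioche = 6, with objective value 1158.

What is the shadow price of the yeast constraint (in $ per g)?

3

Binding: flour and yeast. Non-binding: oven time (21 unused), labor (20 unused).
Since oven time, labor are not tight, their duals are 0.
From A_Bᵀ y = c: 5·y_flour + 6·y_yeast = 28; 1·y_flour + 3·y_yeast = 11.
Solving: y_flour = 2, y_yeast = 3.
Shadow price of yeast = 3.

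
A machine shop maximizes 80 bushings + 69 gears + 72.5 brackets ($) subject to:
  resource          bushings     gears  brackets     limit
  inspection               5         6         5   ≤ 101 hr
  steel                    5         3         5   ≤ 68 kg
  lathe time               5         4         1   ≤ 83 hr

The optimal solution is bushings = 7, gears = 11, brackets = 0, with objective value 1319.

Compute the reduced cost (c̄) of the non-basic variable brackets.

Binding: inspection and steel. Non-binding: lathe time (4 unused).
Since lathe time is not tight, its dual is 0.
From A_Bᵀ y = c: 5·y_inspection + 5·y_steel = 80; 6·y_inspection + 3·y_steel = 69.
→ y_inspection = 7 and y_steel = 9.
Reduced cost of brackets: c₃ − yᵀa₃ = 72.5 − (7·5 + 9·5) = 72.5 − 80 = -7.5.

-7.5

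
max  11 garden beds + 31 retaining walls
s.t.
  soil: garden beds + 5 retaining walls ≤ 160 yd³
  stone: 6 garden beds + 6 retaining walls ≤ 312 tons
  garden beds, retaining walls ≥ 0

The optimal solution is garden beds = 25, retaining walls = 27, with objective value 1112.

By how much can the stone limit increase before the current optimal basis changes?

Binding constraints: soil, stone. The basis is B = [[1,5],[6,6]] with det -24.
Per unit increase in stone, x* moves by d = (0.2083, -0.0417).
The basis stays optimal until retaining walls reaches 0; allowable increase = 648 tons.

648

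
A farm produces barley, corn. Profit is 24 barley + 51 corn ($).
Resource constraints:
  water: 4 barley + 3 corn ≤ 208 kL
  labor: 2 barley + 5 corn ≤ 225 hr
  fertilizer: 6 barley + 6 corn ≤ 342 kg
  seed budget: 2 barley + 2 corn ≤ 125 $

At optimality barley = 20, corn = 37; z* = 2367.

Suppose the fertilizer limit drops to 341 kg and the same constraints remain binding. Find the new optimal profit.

At the optimum: water uses 191 of 208 (slack = 17); labor uses 225 of 225 (binding); fertilizer uses 342 of 342 (binding); seed budget uses 114 of 125 (slack = 11).
Since water, seed budget are not tight, their duals are 0.
From A_Bᵀ y = c: 2·y_labor + 6·y_fertilizer = 24; 5·y_labor + 6·y_fertilizer = 51.
Solving: y_labor = 9, y_fertilizer = 1.
Δz = y_fertilizer·Δb = 1 × (-1) = -1, so new z* = 2367 − 1 = 2366.

2366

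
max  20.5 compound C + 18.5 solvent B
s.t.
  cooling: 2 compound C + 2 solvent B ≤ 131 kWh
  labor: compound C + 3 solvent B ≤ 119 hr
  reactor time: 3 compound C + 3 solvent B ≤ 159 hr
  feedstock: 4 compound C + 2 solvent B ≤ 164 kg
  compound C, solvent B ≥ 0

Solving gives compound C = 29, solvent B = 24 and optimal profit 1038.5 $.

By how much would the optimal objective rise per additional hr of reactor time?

Binding: reactor time and feedstock. Non-binding: cooling (25 unused), labor (18 unused).
Slack constraints have shadow price 0 (complementary slackness).
The binding rows give the dual system: 3·y_reactor time + 4·y_feedstock = 20.5 and 3·y_reactor time + 2·y_feedstock = 18.5.
This yields shadow prices y_reactor time = 5.5, y_feedstock = 1.
Shadow price of reactor time = 5.5.

5.5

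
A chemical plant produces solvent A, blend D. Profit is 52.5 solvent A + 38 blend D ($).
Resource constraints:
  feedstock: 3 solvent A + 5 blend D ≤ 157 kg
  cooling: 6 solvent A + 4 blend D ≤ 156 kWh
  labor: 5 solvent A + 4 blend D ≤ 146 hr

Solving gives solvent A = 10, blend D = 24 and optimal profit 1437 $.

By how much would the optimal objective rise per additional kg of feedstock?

0

At the optimum: feedstock uses 150 of 157 (slack = 7); cooling uses 156 of 156 (binding); labor uses 146 of 146 (binding).
Slack constraints have shadow price 0 (complementary slackness).
Dual feasibility on the basic columns requires 6·y_cooling + 5·y_labor = 52.5, 4·y_cooling + 4·y_labor = 38.
Solving: y_cooling = 5, y_labor = 4.5.
Shadow price of feedstock = 0.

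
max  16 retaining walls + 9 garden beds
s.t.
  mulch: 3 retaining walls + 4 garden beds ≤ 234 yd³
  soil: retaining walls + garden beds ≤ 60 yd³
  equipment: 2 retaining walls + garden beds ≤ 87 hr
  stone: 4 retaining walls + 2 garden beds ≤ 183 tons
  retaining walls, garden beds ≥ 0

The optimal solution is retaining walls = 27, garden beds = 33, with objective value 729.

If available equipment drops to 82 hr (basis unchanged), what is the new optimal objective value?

Binding: soil and equipment. Non-binding: mulch (21 unused), stone (9 unused).
By complementary slackness, y = 0 for the non-binding constraints.
From A_Bᵀ y = c: 1·y_soil + 2·y_equipment = 16; 1·y_soil + 1·y_equipment = 9.
Solving: y_soil = 2, y_equipment = 7.
Δz = y_equipment·Δb = 7 × (-5) = -35, so new z* = 729 − 35 = 694.

694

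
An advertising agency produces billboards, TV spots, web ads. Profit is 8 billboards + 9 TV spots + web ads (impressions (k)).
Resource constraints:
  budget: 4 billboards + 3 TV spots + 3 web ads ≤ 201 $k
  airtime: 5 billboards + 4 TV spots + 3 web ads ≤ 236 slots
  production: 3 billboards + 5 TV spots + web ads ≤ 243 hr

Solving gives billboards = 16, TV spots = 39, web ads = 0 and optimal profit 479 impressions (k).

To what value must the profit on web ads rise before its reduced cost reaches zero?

Binding: airtime and production. Non-binding: budget (20 unused).
Since budget is not tight, its dual is 0.
From A_Bᵀ y = c: 5·y_airtime + 3·y_production = 8; 4·y_airtime + 5·y_production = 9.
→ y_airtime = 1 and y_production = 1.
web ads enters the basis when its profit ≥ yᵀa₃ = 1·3 + 1·1 = 4.

4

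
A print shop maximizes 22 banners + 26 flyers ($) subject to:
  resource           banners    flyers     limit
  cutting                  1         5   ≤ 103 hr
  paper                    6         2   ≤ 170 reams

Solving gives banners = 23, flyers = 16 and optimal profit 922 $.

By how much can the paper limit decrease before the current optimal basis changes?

Binding constraints: cutting, paper. The basis is B = [[1,5],[6,2]] with det -28.
Per unit decrease in paper, x* moves by d = (-0.1786, 0.0357).
The basis stays optimal until banners reaches 0; allowable decrease = 128.8 reams.

128.8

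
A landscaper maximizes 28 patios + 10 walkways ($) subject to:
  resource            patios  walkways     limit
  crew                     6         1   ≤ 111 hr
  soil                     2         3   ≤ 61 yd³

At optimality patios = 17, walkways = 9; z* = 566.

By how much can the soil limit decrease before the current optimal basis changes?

Binding constraints: crew, soil. The basis is B = [[6,1],[2,3]] with det 16.
Per unit decrease in soil, x* moves by d = (0.0625, -0.375).
The basis stays optimal until walkways reaches 0; allowable decrease = 24 yd³.

24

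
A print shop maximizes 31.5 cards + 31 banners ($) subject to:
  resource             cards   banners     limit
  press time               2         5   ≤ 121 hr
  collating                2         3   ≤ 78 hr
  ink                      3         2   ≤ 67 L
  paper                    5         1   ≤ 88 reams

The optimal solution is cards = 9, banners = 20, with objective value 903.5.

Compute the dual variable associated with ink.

6.5

Check each constraint at x*: press time 118/121 (slack 3); collating 78/78 (tight); ink 67/67 (tight); paper 65/88 (slack 23).
By complementary slackness, y = 0 for the non-binding constraints.
From A_Bᵀ y = c: 2·y_collating + 3·y_ink = 31.5; 3·y_collating + 2·y_ink = 31.
→ y_collating = 6 and y_ink = 6.5.
Shadow price of ink = 6.5.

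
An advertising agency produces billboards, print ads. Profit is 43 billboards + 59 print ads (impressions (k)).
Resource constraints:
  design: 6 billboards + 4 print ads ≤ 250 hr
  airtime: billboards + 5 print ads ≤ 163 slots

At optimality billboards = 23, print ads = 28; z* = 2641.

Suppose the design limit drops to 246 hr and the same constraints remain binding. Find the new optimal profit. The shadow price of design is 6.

2617

Δb = -4, so new z* = 2641 + (6)·(-4) = 2641 − 24 = 2617.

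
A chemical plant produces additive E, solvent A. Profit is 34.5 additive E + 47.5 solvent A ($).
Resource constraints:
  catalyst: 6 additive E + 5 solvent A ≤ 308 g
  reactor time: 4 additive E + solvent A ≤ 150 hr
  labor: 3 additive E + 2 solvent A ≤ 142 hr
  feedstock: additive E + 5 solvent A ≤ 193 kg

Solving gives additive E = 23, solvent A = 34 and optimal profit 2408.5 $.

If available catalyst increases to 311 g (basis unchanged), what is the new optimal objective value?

2423.5

Binding: catalyst and feedstock. Non-binding: reactor time (24 unused), labor (5 unused).
Since reactor time, labor are not tight, their duals are 0.
From A_Bᵀ y = c: 6·y_catalyst + 1·y_feedstock = 34.5; 5·y_catalyst + 5·y_feedstock = 47.5.
→ y_catalyst = 5 and y_feedstock = 4.5.
Δz = y_catalyst·Δb = 5 × (3) = 15, so new z* = 2408.5 + 15 = 2423.5.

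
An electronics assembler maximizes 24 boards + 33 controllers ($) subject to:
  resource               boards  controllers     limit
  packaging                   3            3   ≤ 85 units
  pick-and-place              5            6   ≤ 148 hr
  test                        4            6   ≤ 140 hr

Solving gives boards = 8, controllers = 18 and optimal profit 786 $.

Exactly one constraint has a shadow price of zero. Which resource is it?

packaging

packaging: 78/85 (slack 7)
pick-and-place: 148/148 (binding)
test: 140/140 (binding)
By complementary slackness, a constraint with positive slack has shadow price 0 → packaging.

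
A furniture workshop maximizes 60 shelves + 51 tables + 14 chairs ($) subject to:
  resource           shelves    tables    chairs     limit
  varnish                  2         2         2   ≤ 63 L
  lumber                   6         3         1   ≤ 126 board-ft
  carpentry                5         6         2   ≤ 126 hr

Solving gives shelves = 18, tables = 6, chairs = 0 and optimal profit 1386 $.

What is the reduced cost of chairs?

At the optimum: varnish uses 48 of 63 (slack = 15); lumber uses 126 of 126 (binding); carpentry uses 126 of 126 (binding).
Slack constraints have shadow price 0 (complementary slackness).
From A_Bᵀ y = c: 6·y_lumber + 5·y_carpentry = 60; 3·y_lumber + 6·y_carpentry = 51.
Solving: y_lumber = 5, y_carpentry = 6.
Reduced cost of chairs: c₃ − yᵀa₃ = 14 − (5·1 + 6·2) = 14 − 17 = -3.

-3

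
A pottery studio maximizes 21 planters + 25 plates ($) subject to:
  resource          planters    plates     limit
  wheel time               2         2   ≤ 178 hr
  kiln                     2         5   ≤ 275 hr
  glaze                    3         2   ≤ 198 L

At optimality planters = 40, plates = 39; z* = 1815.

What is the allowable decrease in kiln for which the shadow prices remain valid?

143

Binding constraints: kiln, glaze. The basis is B = [[2,5],[3,2]] with det -11.
Per unit decrease in kiln, x* moves by d = (0.1818, -0.2727).
The basis stays optimal until plates reaches 0; allowable decrease = 143 hr.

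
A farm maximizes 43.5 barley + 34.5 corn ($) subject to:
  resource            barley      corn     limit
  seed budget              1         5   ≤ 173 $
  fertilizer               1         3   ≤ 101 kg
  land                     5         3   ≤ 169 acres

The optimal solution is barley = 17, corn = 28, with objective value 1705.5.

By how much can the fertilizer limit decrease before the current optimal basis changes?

Binding constraints: fertilizer, land. The basis is B = [[1,3],[5,3]] with det -12.
Per unit decrease in fertilizer, x* moves by d = (0.25, -0.4167).
The basis stays optimal until corn reaches 0; allowable decrease = 67.2 kg.

67.2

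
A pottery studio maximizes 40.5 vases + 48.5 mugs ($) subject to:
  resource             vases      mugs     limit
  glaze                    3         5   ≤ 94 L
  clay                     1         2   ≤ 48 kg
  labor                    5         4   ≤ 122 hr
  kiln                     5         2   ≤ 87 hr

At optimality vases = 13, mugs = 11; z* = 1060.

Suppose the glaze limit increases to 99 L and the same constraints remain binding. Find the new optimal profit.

1102.5

At the optimum: glaze uses 94 of 94 (binding); clay uses 35 of 48 (slack = 13); labor uses 109 of 122 (slack = 13); kiln uses 87 of 87 (binding).
Since clay, labor are not tight, their duals are 0.
From A_Bᵀ y = c: 3·y_glaze + 5·y_kiln = 40.5; 5·y_glaze + 2·y_kiln = 48.5.
Solving: y_glaze = 8.5, y_kiln = 3.
Δz = y_glaze·Δb = 8.5 × (5) = 42.5, so new z* = 1060 + 42.5 = 1102.5.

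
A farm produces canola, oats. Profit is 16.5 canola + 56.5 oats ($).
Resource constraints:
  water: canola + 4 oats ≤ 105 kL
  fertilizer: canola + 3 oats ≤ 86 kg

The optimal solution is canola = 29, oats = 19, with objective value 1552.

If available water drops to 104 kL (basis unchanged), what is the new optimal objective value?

Check each constraint at x*: water 105/105 (tight); fertilizer 86/86 (tight).
The binding rows give the dual system: 1·y_water + 1·y_fertilizer = 16.5 and 4·y_water + 3·y_fertilizer = 56.5.
Solving: y_water = 7, y_fertilizer = 9.5.
Δz = y_water·Δb = 7 × (-1) = -7, so new z* = 1552 − 7 = 1545.

1545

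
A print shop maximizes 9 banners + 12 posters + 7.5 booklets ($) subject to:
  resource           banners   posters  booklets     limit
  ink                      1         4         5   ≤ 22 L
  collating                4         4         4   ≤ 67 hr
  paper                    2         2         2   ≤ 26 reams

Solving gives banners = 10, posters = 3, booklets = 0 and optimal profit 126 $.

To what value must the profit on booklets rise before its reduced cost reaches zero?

13

Check each constraint at x*: ink 22/22 (tight); collating 52/67 (slack 15); paper 26/26 (tight).
Slack constraints have shadow price 0 (complementary slackness).
The binding rows give the dual system: 1·y_ink + 2·y_paper = 9 and 4·y_ink + 2·y_paper = 12.
Solving: y_ink = 1, y_paper = 4.
booklets enters the basis when its profit ≥ yᵀa₃ = 1·5 + 4·2 = 13.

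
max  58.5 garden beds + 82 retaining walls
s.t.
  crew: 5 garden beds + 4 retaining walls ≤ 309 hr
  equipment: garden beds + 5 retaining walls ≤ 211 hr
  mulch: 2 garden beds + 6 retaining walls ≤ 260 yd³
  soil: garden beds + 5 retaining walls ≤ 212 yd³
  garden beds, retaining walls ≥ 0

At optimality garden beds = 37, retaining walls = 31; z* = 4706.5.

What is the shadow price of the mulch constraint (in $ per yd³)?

8

At the optimum: crew uses 309 of 309 (binding); equipment uses 192 of 211 (slack = 19); mulch uses 260 of 260 (binding); soil uses 192 of 212 (slack = 20).
By complementary slackness, y = 0 for the non-binding constraints.
From A_Bᵀ y = c: 5·y_crew + 2·y_mulch = 58.5; 4·y_crew + 6·y_mulch = 82.
This yields shadow prices y_crew = 8.5, y_mulch = 8.
Shadow price of mulch = 8.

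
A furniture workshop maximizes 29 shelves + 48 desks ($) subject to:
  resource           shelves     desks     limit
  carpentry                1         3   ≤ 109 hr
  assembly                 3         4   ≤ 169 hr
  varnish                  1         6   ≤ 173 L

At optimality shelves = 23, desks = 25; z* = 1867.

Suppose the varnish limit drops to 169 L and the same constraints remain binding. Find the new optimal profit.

At the optimum: carpentry uses 98 of 109 (slack = 11); assembly uses 169 of 169 (binding); varnish uses 173 of 173 (binding).
Since carpentry is not tight, its dual is 0.
The binding rows give the dual system: 3·y_assembly + 1·y_varnish = 29 and 4·y_assembly + 6·y_varnish = 48.
→ y_assembly = 9 and y_varnish = 2.
Δz = y_varnish·Δb = 2 × (-4) = -8, so new z* = 1867 − 8 = 1859.

1859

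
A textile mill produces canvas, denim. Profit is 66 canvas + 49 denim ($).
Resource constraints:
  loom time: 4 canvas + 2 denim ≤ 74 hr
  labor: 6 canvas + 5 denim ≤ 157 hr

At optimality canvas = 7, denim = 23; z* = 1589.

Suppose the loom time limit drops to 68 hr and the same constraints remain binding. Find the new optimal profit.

At the optimum: loom time uses 74 of 74 (binding); labor uses 157 of 157 (binding).
Dual feasibility on the basic columns requires 4·y_loom time + 6·y_labor = 66, 2·y_loom time + 5·y_labor = 49.
Solving: y_loom time = 4.5, y_labor = 8.
Δz = y_loom time·Δb = 4.5 × (-6) = -27, so new z* = 1589 − 27 = 1562.

1562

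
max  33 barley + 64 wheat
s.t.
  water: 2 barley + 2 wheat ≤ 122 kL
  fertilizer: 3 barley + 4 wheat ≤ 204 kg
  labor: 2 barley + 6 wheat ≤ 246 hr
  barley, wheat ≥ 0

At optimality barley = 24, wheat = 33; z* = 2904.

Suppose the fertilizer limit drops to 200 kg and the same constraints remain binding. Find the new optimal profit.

At the optimum: water uses 114 of 122 (slack = 8); fertilizer uses 204 of 204 (binding); labor uses 246 of 246 (binding).
Since water is not tight, its dual is 0.
The binding rows give the dual system: 3·y_fertilizer + 2·y_labor = 33 and 4·y_fertilizer + 6·y_labor = 64.
→ y_fertilizer = 7 and y_labor = 6.
Δz = y_fertilizer·Δb = 7 × (-4) = -28, so new z* = 2904 − 28 = 2876.

2876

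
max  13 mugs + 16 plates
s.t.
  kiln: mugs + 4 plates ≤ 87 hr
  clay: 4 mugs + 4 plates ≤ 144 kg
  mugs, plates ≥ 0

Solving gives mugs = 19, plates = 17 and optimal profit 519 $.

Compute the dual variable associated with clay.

Both kiln and clay are binding at x*.
The binding rows give the dual system: 1·y_kiln + 4·y_clay = 13 and 4·y_kiln + 4·y_clay = 16.
This yields shadow prices y_kiln = 1, y_clay = 3.
Shadow price of clay = 3.

3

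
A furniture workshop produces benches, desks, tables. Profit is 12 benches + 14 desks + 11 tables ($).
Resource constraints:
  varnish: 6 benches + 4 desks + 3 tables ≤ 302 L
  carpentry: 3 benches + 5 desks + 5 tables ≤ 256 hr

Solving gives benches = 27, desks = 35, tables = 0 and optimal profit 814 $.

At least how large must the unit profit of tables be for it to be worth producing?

13

Both varnish and carpentry are binding at x*.
From A_Bᵀ y = c: 6·y_varnish + 3·y_carpentry = 12; 4·y_varnish + 5·y_carpentry = 14.
This yields shadow prices y_varnish = 1, y_carpentry = 2.
tables enters the basis when its profit ≥ yᵀa₃ = 1·3 + 2·5 = 13.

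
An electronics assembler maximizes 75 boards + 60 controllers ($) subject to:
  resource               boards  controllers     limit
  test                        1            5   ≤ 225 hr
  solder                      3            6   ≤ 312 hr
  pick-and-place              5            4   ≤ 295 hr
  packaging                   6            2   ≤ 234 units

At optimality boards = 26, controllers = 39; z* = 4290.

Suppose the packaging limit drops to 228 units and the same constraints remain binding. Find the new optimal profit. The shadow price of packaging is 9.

Δb = -6, so new z* = 4290 + (9)·(-6) = 4290 − 54 = 4236.

4236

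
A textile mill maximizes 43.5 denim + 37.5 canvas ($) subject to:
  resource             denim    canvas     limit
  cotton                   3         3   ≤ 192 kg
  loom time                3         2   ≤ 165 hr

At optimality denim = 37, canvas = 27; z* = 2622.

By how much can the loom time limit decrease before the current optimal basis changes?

Binding constraints: cotton, loom time. The basis is B = [[3,3],[3,2]] with det -3.
Per unit decrease in loom time, x* moves by d = (-1, 1).
The basis stays optimal until denim reaches 0; allowable decrease = 37 hr.

37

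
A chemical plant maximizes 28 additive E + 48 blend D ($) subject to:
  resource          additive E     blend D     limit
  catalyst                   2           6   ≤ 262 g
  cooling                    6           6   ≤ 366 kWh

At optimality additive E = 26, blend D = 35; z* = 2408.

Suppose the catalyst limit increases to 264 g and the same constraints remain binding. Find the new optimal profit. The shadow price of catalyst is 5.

Δb = 2, so new z* = 2408 + (5)·(2) = 2408 + 10 = 2418.

2418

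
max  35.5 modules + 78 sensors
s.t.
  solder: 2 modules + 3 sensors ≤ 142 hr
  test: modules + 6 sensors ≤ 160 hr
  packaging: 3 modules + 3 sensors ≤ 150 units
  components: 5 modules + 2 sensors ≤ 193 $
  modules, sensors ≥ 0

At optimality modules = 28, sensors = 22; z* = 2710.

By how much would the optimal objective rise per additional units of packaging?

At the optimum: solder uses 122 of 142 (slack = 20); test uses 160 of 160 (binding); packaging uses 150 of 150 (binding); components uses 184 of 193 (slack = 9).
Slack constraints have shadow price 0 (complementary slackness).
The binding rows give the dual system: 1·y_test + 3·y_packaging = 35.5 and 6·y_test + 3·y_packaging = 78.
This yields shadow prices y_test = 8.5, y_packaging = 9.
Shadow price of packaging = 9.

9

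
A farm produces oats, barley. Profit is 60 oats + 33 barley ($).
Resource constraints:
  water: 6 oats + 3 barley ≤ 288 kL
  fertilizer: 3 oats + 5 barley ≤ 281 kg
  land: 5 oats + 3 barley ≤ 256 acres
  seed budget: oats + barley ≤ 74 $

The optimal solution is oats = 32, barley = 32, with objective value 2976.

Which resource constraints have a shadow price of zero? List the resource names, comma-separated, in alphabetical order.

water: 288/288 (binding)
fertilizer: 256/281 (slack 25)
land: 256/256 (binding)
seed budget: 64/74 (slack 10)
By complementary slackness, a constraint with positive slack has shadow price 0 → fertilizer, seed budget.

fertilizer, seed budget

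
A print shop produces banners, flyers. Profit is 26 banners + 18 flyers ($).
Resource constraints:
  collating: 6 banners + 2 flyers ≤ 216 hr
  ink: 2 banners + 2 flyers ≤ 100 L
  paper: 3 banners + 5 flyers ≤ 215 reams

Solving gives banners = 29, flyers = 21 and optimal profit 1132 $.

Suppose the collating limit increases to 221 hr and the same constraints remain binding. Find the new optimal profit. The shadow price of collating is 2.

Δb = 5, so new z* = 1132 + (2)·(5) = 1132 + 10 = 1142.

1142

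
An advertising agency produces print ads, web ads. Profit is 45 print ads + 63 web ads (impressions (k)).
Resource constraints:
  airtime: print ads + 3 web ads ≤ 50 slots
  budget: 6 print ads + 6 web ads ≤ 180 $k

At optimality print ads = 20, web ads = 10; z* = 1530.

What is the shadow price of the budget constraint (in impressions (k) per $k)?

Check each constraint at x*: airtime 50/50 (tight); budget 180/180 (tight).
From A_Bᵀ y = c: 1·y_airtime + 6·y_budget = 45; 3·y_airtime + 6·y_budget = 63.
This yields shadow prices y_airtime = 9, y_budget = 6.
Shadow price of budget = 6.

6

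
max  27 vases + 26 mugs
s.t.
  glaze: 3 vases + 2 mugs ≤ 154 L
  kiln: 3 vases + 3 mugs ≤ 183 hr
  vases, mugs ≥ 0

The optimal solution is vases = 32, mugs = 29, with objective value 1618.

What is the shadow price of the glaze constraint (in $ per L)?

1

At the optimum: glaze uses 154 of 154 (binding); kiln uses 183 of 183 (binding).
Dual feasibility on the basic columns requires 3·y_glaze + 3·y_kiln = 27, 2·y_glaze + 3·y_kiln = 26.
This yields shadow prices y_glaze = 1, y_kiln = 8.
Shadow price of glaze = 1.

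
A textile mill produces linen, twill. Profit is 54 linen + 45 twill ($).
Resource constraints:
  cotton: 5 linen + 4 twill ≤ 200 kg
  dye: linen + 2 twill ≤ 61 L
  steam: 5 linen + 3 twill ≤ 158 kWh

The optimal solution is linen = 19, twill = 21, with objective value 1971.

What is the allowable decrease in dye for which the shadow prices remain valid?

Binding constraints: dye, steam. The basis is B = [[1,2],[5,3]] with det -7.
Per unit decrease in dye, x* moves by d = (0.4286, -0.7143).
The basis stays optimal until twill reaches 0; allowable decrease = 29.4 L.

29.4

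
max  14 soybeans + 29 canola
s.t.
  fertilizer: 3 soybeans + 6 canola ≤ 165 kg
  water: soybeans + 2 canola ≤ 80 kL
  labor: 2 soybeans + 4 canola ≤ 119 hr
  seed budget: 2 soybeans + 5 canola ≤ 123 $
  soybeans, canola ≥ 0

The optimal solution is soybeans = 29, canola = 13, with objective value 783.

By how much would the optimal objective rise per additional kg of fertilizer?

4

Binding: fertilizer and seed budget. Non-binding: water (25 unused), labor (9 unused).
By complementary slackness, y = 0 for the non-binding constraints.
The binding rows give the dual system: 3·y_fertilizer + 2·y_seed budget = 14 and 6·y_fertilizer + 5·y_seed budget = 29.
This yields shadow prices y_fertilizer = 4, y_seed budget = 1.
Shadow price of fertilizer = 4.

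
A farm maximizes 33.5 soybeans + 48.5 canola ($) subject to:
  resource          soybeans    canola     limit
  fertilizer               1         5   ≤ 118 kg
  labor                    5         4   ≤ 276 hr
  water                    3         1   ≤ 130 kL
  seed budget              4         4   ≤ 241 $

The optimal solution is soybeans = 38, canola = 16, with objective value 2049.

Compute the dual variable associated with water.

At the optimum: fertilizer uses 118 of 118 (binding); labor uses 254 of 276 (slack = 22); water uses 130 of 130 (binding); seed budget uses 216 of 241 (slack = 25).
By complementary slackness, y = 0 for the non-binding constraints.
Dual feasibility on the basic columns requires 1·y_fertilizer + 3·y_water = 33.5, 5·y_fertilizer + 1·y_water = 48.5.
This yields shadow prices y_fertilizer = 8, y_water = 8.5.
Shadow price of water = 8.5.

8.5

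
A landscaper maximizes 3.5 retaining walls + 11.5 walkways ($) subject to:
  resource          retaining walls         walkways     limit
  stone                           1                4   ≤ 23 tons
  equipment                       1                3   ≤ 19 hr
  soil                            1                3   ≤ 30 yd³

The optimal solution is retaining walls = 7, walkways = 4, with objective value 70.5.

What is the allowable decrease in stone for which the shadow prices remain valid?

Binding constraints: stone, equipment. The basis is B = [[1,4],[1,3]] with det -1.
Per unit decrease in stone, x* moves by d = (3, -1).
The basis stays optimal until walkways reaches 0; allowable decrease = 4 tons.

4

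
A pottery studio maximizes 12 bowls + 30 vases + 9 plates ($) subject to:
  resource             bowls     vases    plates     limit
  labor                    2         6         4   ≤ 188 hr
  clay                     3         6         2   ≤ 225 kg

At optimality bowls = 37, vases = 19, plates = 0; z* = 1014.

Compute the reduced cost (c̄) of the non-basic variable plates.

-7

Check each constraint at x*: labor 188/188 (tight); clay 225/225 (tight).
The binding rows give the dual system: 2·y_labor + 3·y_clay = 12 and 6·y_labor + 6·y_clay = 30.
→ y_labor = 3 and y_clay = 2.
Reduced cost of plates: c₃ − yᵀa₃ = 9 − (3·4 + 2·2) = 9 − 16 = -7.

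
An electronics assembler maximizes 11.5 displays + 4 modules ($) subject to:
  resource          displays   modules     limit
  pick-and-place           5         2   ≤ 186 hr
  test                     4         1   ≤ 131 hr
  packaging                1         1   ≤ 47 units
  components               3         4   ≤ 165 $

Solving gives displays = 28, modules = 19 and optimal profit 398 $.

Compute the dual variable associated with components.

Binding: test and packaging. Non-binding: pick-and-place (8 unused), components (5 unused).
Slack constraints have shadow price 0 (complementary slackness).
From A_Bᵀ y = c: 4·y_test + 1·y_packaging = 11.5; 1·y_test + 1·y_packaging = 4.
This yields shadow prices y_test = 2.5, y_packaging = 1.5.
Shadow price of components = 0.

0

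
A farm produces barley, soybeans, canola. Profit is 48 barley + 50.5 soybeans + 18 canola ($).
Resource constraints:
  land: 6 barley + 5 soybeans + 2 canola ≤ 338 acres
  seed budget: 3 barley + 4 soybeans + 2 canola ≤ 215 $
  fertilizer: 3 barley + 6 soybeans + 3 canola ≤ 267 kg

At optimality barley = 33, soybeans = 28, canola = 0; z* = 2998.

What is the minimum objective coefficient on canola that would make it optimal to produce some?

At the optimum: land uses 338 of 338 (binding); seed budget uses 211 of 215 (slack = 4); fertilizer uses 267 of 267 (binding).
By complementary slackness, y = 0 for the non-binding constraint.
Dual feasibility on the basic columns requires 6·y_land + 3·y_fertilizer = 48, 5·y_land + 6·y_fertilizer = 50.5.
This yields shadow prices y_land = 6.5, y_fertilizer = 3.
canola enters the basis when its profit ≥ yᵀa₃ = 6.5·2 + 3·3 = 22.

22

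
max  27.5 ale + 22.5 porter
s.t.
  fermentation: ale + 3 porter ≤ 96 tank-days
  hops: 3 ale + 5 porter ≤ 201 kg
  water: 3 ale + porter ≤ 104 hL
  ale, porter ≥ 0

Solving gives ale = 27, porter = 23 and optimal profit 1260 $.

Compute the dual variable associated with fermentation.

5

At the optimum: fermentation uses 96 of 96 (binding); hops uses 196 of 201 (slack = 5); water uses 104 of 104 (binding).
By complementary slackness, y = 0 for the non-binding constraint.
The binding rows give the dual system: 1·y_fermentation + 3·y_water = 27.5 and 3·y_fermentation + 1·y_water = 22.5.
This yields shadow prices y_fermentation = 5, y_water = 7.5.
Shadow price of fermentation = 5.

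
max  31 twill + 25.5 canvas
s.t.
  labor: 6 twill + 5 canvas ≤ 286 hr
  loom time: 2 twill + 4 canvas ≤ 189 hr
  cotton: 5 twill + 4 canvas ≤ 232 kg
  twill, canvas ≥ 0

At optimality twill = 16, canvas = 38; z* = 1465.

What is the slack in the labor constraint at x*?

labor used = 6·16 + 5·38 = 286; slack = 286 − 286 = 0.

0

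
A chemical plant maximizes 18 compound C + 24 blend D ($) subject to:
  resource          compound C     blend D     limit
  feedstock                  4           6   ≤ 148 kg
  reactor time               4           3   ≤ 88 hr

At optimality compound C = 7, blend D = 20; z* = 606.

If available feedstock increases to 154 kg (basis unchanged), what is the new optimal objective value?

At the optimum: feedstock uses 148 of 148 (binding); reactor time uses 88 of 88 (binding).
The binding rows give the dual system: 4·y_feedstock + 4·y_reactor time = 18 and 6·y_feedstock + 3·y_reactor time = 24.
Solving: y_feedstock = 3.5, y_reactor time = 1.
Δz = y_feedstock·Δb = 3.5 × (6) = 21, so new z* = 606 + 21 = 627.

627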